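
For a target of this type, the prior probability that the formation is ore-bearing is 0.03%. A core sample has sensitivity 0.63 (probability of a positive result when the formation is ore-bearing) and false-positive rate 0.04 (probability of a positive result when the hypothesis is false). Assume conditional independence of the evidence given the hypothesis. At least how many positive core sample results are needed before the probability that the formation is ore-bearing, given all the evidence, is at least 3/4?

4

Prior odds: 0.0003 ÷ 0.9997 = 3/9997.
Likelihood ratio of a positive result = 0.63/0.04 = 15.75.
Target odds: 0.75 ÷ 0.25 = 3.
Need (3/9997) × 15.75ⁿ ≥ 3, i.e. 15.75ⁿ ≥ 9997.
15.75³ = 3906.984375 falls short of 9997 but 15.75⁴ = 15752961/256 reaches it, so n = 4.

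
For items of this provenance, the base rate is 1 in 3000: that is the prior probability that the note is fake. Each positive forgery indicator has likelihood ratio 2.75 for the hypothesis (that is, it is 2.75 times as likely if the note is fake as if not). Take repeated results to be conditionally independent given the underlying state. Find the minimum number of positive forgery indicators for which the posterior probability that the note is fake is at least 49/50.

Prior odds: (1/3000) ÷ (2999/3000) = 1/2999.
Likelihood ratio per positive forgery indicator = 2.75.
Target posterior odds = 0.98/0.02 = 49.
Need (1/2999) × 2.75ⁿ ≥ 49, i.e. 2.75ⁿ ≥ 146951.
2.75¹¹ ≈68023.6 falls short of 146951 but 2.75¹² ≈187065 reaches it, so n = 12.

12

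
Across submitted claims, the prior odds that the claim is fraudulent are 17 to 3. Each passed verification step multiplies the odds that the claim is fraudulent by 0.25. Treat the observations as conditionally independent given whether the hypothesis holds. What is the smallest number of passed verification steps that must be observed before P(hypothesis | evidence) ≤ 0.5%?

6

Prior odds = 17/3.
Likelihood ratio per passed verification step = 0.25.
Target odds: 0.005 ÷ 0.995 = 1/199.
Need (17/3) × 0.25ⁿ ≤ 1/199, i.e. 0.25ⁿ ≤ 3/3383.
0.25⁵ = 1/1024 is still above 3/3383 but 0.25⁶ = 1/4096 is at or below it, so n = 6.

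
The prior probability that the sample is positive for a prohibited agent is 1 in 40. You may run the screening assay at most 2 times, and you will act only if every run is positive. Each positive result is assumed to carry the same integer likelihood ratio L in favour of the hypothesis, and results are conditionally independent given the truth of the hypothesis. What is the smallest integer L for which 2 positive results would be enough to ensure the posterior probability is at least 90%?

Prior odds = 0.025/0.975 = 1/39.
Target odds = 0.9/0.1 = 9.
Need L² ≥ 9 ÷ (1/39) = 351.
18² = 324 < 351 ≤ 361 = 19², so L = 19.

19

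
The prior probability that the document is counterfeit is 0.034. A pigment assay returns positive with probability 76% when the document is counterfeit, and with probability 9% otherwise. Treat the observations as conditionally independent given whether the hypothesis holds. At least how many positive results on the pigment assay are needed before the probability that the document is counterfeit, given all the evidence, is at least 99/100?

4

Prior odds: 0.034 ÷ 0.966 = 17/483.
Likelihood ratio of a positive result = 0.76/0.09 = 76/9.
Target odds: 0.99 ÷ 0.01 = 99.
Need (17/483) × (76/9)ⁿ ≥ 99, i.e. (76/9)ⁿ ≥ 47817/17.
(76/9)³ = 438976/729 falls short of 47817/17 but (76/9)⁴ = 33362176/6561 reaches it, so n = 4.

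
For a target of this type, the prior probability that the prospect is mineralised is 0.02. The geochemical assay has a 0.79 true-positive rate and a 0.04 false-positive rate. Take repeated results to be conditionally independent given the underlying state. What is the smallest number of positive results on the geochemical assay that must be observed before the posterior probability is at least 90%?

Prior odds: 0.02 ÷ 0.98 = 1/49.
Likelihood ratio of a positive result = 0.79/0.04 = 19.75.
Target posterior odds = 0.9/0.1 = 9.
Need (1/49) × 19.75ⁿ ≥ 9, i.e. 19.75ⁿ ≥ 441.
19.75² = 390.0625 falls short of 441 but 19.75³ = 7703.734375 reaches it, so n = 3.

3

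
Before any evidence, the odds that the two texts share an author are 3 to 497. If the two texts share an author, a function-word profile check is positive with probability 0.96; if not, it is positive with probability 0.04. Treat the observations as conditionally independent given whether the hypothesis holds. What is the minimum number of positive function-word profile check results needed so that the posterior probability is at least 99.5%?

4

Prior odds = 3/497.
Likelihood ratio of a positive = 0.96/0.04 = 24.
Target posterior odds = 0.995/0.005 = 199.
Need (3/497) × 24ⁿ ≥ 199, i.e. 24ⁿ ≥ 98903/3.
24³ = 13824 falls short of 98903/3 but 24⁴ = 331776 reaches it, so n = 4.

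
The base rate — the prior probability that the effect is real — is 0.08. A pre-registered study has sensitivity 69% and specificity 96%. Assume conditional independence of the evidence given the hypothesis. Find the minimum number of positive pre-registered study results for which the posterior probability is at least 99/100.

3

Prior odds = 0.08/0.92 = 2/23.
False-positive rate = 1 − 0.96 = 0.04; likelihood ratio of a positive = 0.69/0.04 = 17.25.
Target odds: 0.99 ÷ 0.01 = 99.
Require 17.25ⁿ ≥ 99 ÷ (2/23) = 1138.5.
17.25² = 297.5625 falls short of 1138.5 but 17.25³ = 5132.953125 reaches it, so n = 3.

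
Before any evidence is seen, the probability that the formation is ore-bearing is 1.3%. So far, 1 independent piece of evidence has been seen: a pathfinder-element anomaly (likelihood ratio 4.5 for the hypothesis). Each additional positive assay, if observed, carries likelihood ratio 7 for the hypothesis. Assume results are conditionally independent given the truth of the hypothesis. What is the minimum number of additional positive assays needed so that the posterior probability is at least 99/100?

Prior odds = 0.013/0.987 = 13/987.
Bayes factor of the evidence already in hand = 4.5.
Odds after that evidence = (13/987) × 4.5 = 39/658.
Target odds = 0.99/0.01 = 99.
Need 7ⁿ ≥ 99 ÷ (39/658) = 21714/13.
7³ = 343 falls short of 21714/13 but 7⁴ = 2401 reaches it, so n = 4.

4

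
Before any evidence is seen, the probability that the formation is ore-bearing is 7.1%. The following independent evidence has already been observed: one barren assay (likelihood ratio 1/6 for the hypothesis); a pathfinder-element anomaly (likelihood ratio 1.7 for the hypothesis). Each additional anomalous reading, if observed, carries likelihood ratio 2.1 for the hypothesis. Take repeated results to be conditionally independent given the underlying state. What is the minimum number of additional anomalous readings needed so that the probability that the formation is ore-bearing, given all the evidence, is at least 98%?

11

Prior odds = 0.071/0.929 = 71/929.
Combined Bayes factor of the evidence already in hand = (1/6) × 1.7 = 17/60.
Odds after that evidence = (71/929) × 17/60 = 1207/55740.
Target odds = 0.98/0.02 = 49.
Need 2.1ⁿ ≥ 49 ÷ (1207/55740) = 2731260/1207.
2.1¹⁰ ≈1667.99 falls short of 2731260/1207 but 2.1¹¹ ≈3502.78 reaches it, so n = 11.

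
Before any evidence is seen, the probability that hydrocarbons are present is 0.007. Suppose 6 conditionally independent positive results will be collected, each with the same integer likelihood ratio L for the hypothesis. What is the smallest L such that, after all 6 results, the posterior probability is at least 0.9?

4

Prior odds = 0.007/0.993 = 7/993.
Target odds = 0.9/0.1 = 9.
Need L⁶ ≥ 9 ÷ (7/993) = 8937/7.
3⁶ = 729 < 8937/7 ≤ 4096 = 4⁶, so L = 4.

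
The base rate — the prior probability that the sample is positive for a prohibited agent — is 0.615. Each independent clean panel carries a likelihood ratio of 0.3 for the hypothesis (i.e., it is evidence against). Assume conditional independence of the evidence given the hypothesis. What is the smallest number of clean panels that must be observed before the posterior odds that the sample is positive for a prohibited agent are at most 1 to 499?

6

Prior odds: 0.615 ÷ 0.385 = 123/77.
Likelihood ratio per clean panel = 0.3.
Target odds = 1/499.
Need (123/77) × 0.3ⁿ ≤ 1/499, i.e. 0.3ⁿ ≤ 77/61377.
0.3⁵ = 243/100000 is still above 77/61377 but 0.3⁶ = 729/1000000 is at or below it, so n = 6.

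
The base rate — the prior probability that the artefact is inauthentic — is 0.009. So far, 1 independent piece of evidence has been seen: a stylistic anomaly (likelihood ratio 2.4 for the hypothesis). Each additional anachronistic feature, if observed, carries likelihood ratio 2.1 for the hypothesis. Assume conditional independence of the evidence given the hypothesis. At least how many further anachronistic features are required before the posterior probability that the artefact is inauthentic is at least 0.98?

11

Prior odds = 0.009/0.991 = 9/991.
Bayes factor of the evidence already in hand = 2.4.
Odds after that evidence = (9/991) × 2.4 = 108/4955.
Target odds = 0.98/0.02 = 49.
Need 2.1ⁿ ≥ 49 ÷ (108/4955) = 242795/108.
2.1¹⁰ ≈1667.99 falls short of 242795/108 but 2.1¹¹ ≈3502.78 reaches it, so n = 11.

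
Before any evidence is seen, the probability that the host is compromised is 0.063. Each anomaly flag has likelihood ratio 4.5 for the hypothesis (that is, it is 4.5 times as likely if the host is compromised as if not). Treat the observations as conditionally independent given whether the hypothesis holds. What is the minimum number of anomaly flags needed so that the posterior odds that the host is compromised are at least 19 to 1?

Prior odds = 0.063/0.937 = 63/937.
Likelihood ratio per anomaly flag = 4.5.
Target odds = 19.
Require 4.5ⁿ ≥ 19 ÷ (63/937) = 17803/63.
4.5³ = 91.125 falls short of 17803/63 but 4.5⁴ = 410.0625 reaches it, so n = 4.

4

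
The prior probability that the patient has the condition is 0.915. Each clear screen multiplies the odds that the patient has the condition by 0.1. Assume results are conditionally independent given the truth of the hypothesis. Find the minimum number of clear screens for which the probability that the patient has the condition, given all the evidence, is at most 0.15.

Prior odds: 0.915 ÷ 0.085 = 183/17.
Likelihood ratio per clear screen = 0.1.
Target posterior odds = 0.15/0.85 = 3/17.
Require 0.1ⁿ ≤ 3/17 ÷ (183/17) = 1/61.
0.1¹ = 0.1 is still above 1/61 but 0.1² = 0.01 is at or below it, so n = 2.

2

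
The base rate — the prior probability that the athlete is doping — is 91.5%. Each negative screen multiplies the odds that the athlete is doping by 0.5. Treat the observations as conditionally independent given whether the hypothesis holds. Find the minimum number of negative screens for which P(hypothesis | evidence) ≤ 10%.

Prior odds: 0.915 ÷ 0.085 = 183/17.
Likelihood ratio per negative screen = 0.5.
Target posterior odds = 0.1/0.9 = 1/9.
Need (183/17) × 0.5ⁿ ≤ 1/9, i.e. 0.5ⁿ ≤ 17/1647.
0.5⁶ = 0.015625 is still above 17/1647 but 0.5⁷ = 0.0078125 is at or below it, so n = 7.

7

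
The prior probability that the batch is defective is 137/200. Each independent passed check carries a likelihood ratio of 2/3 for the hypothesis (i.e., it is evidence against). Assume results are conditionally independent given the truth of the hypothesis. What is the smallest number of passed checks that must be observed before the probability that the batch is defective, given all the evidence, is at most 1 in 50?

12

Prior odds = 0.685/0.315 = 137/63.
Likelihood ratio per passed check = 2/3.
Target posterior odds = 0.02/0.98 = 1/49.
Require (2/3)ⁿ ≤ 1/49 ÷ (137/63) = 9/959.
(2/3)¹¹ = 2048/177147 is still above 9/959 but (2/3)¹² = 4096/531441 is at or below it, so n = 12.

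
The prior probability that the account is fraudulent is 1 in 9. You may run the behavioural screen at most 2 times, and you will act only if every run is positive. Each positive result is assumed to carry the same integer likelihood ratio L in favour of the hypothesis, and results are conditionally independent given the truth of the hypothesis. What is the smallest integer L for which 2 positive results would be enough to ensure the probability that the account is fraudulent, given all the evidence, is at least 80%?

Prior odds = (1/9)/(8/9) = 0.125.
Target odds = 0.8/0.2 = 4.
Need L² ≥ 4 ÷ 0.125 = 32.
5² = 25 < 32 ≤ 36 = 6², so L = 6.

6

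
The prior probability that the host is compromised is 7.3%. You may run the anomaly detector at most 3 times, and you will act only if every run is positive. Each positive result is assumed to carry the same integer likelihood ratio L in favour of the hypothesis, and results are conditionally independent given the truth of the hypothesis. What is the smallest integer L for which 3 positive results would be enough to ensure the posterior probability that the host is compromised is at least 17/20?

5

Prior odds = 0.073/0.927 = 73/927.
Target odds = 0.85/0.15 = 17/3.
Need L³ ≥ 17/3 ÷ (73/927) = 5253/73.
4³ = 64 < 5253/73 ≤ 125 = 5³, so L = 5.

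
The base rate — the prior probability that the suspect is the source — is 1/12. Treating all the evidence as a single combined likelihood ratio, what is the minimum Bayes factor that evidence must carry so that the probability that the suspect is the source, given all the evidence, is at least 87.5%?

77

Prior odds = (1/12)/(11/12) = 1/11.
Target odds = 0.875/0.125 = 7.
Required Bayes factor = 7 ÷ (1/11) = 77.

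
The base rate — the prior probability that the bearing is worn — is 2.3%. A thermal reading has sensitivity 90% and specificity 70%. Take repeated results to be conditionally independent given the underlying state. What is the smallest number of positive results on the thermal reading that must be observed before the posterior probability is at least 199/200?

Prior odds: 0.023 ÷ 0.977 = 23/977.
False-positive rate = 1 − 0.7 = 0.3; likelihood ratio of a positive = 0.9/0.3 = 3.
Target odds: 0.995 ÷ 0.005 = 199.
Require 3ⁿ ≥ 199 ÷ (23/977) = 194423/23.
3⁸ = 6561 falls short of 194423/23 but 3⁹ = 19683 reaches it, so n = 9.

9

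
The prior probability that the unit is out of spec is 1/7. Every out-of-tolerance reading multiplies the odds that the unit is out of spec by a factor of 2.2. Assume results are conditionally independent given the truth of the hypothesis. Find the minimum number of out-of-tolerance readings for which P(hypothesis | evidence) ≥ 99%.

Prior odds = (1/7)/(6/7) = 1/6.
Likelihood ratio per out-of-tolerance reading = 2.2.
Target odds: 0.99 ÷ 0.01 = 99.
Need (1/6) × 2.2ⁿ ≥ 99, i.e. 2.2ⁿ ≥ 594.
2.2⁸ = 214358881/390625 falls short of 594 but 2.2⁹ ≈1207.27 reaches it, so n = 9.

9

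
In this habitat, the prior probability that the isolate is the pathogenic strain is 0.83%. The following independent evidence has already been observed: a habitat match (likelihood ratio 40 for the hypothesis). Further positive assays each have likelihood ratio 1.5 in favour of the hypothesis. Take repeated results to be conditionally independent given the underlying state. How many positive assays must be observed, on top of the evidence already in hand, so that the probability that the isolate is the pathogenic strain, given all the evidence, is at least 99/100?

15

Prior odds = 0.0083/0.9917 = 83/9917.
Bayes factor of the evidence already in hand = 40.
Odds after that evidence = (83/9917) × 40 = 3320/9917.
Target odds = 0.99/0.01 = 99.
Need 1.5ⁿ ≥ 99 ÷ (3320/9917) = 981783/3320.
1.5¹⁴ = 4782969/16384 falls short of 981783/3320 but 1.5¹⁵ = 14348907/32768 reaches it, so n = 15.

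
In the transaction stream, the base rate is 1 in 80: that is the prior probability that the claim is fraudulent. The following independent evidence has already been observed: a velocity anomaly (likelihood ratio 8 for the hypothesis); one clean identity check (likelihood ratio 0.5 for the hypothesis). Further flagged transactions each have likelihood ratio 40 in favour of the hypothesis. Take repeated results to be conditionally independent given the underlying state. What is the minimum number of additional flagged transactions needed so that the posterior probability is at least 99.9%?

3

Prior odds = 0.0125/0.9875 = 1/79.
Combined Bayes factor of the evidence already in hand = 8 × 0.5 = 4.
Odds after that evidence = (1/79) × 4 = 4/79.
Target odds = 0.999/0.001 = 999.
Need 40ⁿ ≥ 999 ÷ (4/79) = 19730.25.
40² = 1600 falls short of 19730.25 but 40³ = 64000 reaches it, so n = 3.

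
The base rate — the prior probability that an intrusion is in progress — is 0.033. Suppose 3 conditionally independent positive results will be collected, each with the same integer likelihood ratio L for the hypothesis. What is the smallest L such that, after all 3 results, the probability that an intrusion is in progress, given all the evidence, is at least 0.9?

Prior odds = 0.033/0.967 = 33/967.
Target odds = 0.9/0.1 = 9.
Need L³ ≥ 9 ÷ (33/967) = 2901/11.
6³ = 216 < 2901/11 ≤ 343 = 7³, so L = 7.

7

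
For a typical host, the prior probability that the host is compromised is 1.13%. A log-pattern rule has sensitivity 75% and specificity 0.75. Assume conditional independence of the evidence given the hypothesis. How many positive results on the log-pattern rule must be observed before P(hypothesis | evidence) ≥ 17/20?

Prior odds: 0.0113 ÷ 0.9887 = 113/9887.
False-positive rate = 1 − 0.75 = 0.25; likelihood ratio of a positive = 0.75/0.25 = 3.
Target posterior odds = 0.85/0.15 = 17/3.
Require 3ⁿ ≥ 17/3 ÷ (113/9887) = 168079/339.
3⁵ = 243 falls short of 168079/339 but 3⁶ = 729 reaches it, so n = 6.

6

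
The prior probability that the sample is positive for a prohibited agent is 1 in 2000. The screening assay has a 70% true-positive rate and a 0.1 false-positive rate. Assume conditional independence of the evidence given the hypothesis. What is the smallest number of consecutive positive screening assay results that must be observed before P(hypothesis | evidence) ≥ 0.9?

Prior odds = 0.0005/0.9995 = 1/1999.
Likelihood ratio of a positive result = 0.7/0.1 = 7.
Target odds: 0.9 ÷ 0.1 = 9.
Need (1/1999) × 7ⁿ ≥ 9, i.e. 7ⁿ ≥ 17991.
7⁵ = 16807 falls short of 17991 but 7⁶ = 117649 reaches it, so n = 6.

6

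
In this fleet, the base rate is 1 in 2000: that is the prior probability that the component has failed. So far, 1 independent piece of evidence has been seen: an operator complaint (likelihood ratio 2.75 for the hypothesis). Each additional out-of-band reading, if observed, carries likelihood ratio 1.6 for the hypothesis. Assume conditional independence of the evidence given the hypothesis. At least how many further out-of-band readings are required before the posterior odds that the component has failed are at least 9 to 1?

Prior odds = 0.0005/0.9995 = 1/1999.
Bayes factor of the evidence already in hand = 2.75.
Odds after that evidence = (1/1999) × 2.75 = 11/7996.
Target odds = 9.
Need 1.6ⁿ ≥ 9 ÷ (11/7996) = 71964/11.
1.6¹⁸ ≈4722.37 falls short of 71964/11 but 1.6¹⁹ ≈7555.79 reaches it, so n = 19.

19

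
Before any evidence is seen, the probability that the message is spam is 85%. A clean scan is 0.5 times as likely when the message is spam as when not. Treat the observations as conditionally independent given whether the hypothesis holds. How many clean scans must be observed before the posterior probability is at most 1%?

Prior odds = 0.85/0.15 = 17/3.
Likelihood ratio per clean scan = 0.5.
Target posterior odds = 0.01/0.99 = 1/99.
Need (17/3) × 0.5ⁿ ≤ 1/99, i.e. 0.5ⁿ ≤ 1/561.
0.5⁹ = 0.001953125 is still above 1/561 but 0.5¹⁰ = 1/1024 is at or below it, so n = 10.

10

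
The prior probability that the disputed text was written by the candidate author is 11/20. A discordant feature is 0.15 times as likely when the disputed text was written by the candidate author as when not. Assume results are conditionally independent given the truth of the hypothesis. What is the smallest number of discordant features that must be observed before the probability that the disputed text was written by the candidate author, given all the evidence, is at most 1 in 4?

Prior odds = 0.55/0.45 = 11/9.
Likelihood ratio per discordant feature = 0.15.
Target odds: 0.25 ÷ 0.75 = 1/3.
Need (11/9) × 0.15ⁿ ≤ 1/3, i.e. 0.15ⁿ ≤ 3/11.
0.15¹ = 0.15, which is already at or below the required 3/11; so n = 1.

1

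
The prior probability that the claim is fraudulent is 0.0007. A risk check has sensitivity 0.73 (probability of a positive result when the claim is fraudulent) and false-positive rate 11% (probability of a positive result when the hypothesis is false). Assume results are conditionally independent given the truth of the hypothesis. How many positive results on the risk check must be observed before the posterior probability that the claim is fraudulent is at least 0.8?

Prior odds: 0.0007 ÷ 0.9993 = 7/9993.
Likelihood ratio of a positive result = 0.73/0.11 = 73/11.
Target posterior odds = 0.8/0.2 = 4.
Need (7/9993) × (73/11)ⁿ ≥ 4, i.e. (73/11)ⁿ ≥ 39972/7.
(73/11)⁴ = 28398241/14641 falls short of 39972/7 but (73/11)⁵ ≈12872.1 reaches it, so n = 5.

5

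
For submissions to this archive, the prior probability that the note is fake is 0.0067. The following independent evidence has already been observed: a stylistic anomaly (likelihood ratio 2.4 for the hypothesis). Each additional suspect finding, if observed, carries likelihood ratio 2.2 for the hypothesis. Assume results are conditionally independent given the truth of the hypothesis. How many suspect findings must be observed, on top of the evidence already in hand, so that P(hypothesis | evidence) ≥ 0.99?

12

Prior odds = 0.0067/0.9933 = 67/9933.
Bayes factor of the evidence already in hand = 2.4.
Odds after that evidence = (67/9933) × 2.4 = 268/16555.
Target odds = 0.99/0.01 = 99.
Need 2.2ⁿ ≥ 99 ÷ (268/16555) = 1638945/268.
2.2¹¹ ≈5843.18 falls short of 1638945/268 but 2.2¹² ≈12855 reaches it, so n = 12.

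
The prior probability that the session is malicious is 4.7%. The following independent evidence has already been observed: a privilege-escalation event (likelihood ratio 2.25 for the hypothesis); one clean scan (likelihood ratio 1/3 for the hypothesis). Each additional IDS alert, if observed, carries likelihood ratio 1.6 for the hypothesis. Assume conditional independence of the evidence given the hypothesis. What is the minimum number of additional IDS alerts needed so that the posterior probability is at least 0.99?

Prior odds = 0.047/0.953 = 47/953.
Combined Bayes factor of the evidence already in hand = 2.25 × (1/3) = 0.75.
Odds after that evidence = (47/953) × 0.75 = 141/3812.
Target odds = 0.99/0.01 = 99.
Need 1.6ⁿ ≥ 99 ÷ (141/3812) = 125796/47.
1.6¹⁶ ≈1844.67 falls short of 125796/47 but 1.6¹⁷ ≈2951.48 reaches it, so n = 17.

17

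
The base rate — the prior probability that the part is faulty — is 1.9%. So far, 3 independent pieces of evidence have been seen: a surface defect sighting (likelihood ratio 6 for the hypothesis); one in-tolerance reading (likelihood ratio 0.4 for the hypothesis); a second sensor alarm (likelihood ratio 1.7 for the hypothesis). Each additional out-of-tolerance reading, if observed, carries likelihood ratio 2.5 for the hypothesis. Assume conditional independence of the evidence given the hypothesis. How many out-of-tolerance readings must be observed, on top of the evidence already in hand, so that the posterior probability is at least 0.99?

Prior odds = 0.019/0.981 = 19/981.
Combined Bayes factor of the evidence already in hand = 6 × 0.4 × 1.7 = 4.08.
Odds after that evidence = (19/981) × 4.08 = 646/8175.
Target odds = 0.99/0.01 = 99.
Need 2.5ⁿ ≥ 99 ÷ (646/8175) = 809325/646.
2.5⁷ = 610.3515625 falls short of 809325/646 but 2.5⁸ = 390625/256 reaches it, so n = 8.

8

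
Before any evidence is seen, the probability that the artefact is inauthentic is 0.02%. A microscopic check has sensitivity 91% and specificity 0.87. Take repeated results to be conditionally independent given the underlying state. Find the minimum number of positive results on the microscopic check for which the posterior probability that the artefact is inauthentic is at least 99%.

Prior odds: 0.0002 ÷ 0.9998 = 1/4999.
False-positive rate = 1 − 0.87 = 0.13; likelihood ratio of a positive = 0.91/0.13 = 7.
Target posterior odds = 0.99/0.01 = 99.
Need (1/4999) × 7ⁿ ≥ 99, i.e. 7ⁿ ≥ 494901.
7⁶ = 117649 falls short of 494901 but 7⁷ = 823543 reaches it, so n = 7.

7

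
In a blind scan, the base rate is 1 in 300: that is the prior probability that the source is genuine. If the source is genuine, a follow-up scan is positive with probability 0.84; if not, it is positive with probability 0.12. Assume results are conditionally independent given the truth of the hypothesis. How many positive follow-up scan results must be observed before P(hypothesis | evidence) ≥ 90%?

5

Prior odds = (1/300)/(299/300) = 1/299.
Likelihood ratio of a positive = 0.84/0.12 = 7.
Target odds: 0.9 ÷ 0.1 = 9.
Need (1/299) × 7ⁿ ≥ 9, i.e. 7ⁿ ≥ 2691.
7⁴ = 2401 falls short of 2691 but 7⁵ = 16807 reaches it, so n = 5.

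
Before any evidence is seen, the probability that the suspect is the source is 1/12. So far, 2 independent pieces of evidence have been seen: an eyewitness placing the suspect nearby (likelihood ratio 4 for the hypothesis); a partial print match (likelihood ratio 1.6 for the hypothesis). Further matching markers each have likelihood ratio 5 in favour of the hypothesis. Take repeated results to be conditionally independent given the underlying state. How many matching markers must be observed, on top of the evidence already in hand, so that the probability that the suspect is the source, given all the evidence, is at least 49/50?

3

Prior odds = (1/12)/(11/12) = 1/11.
Combined Bayes factor of the evidence already in hand = 4 × 1.6 = 6.4.
Odds after that evidence = (1/11) × 6.4 = 32/55.
Target odds = 0.98/0.02 = 49.
Need 5ⁿ ≥ 49 ÷ (32/55) = 84.21875.
5² = 25 falls short of 84.21875 but 5³ = 125 reaches it, so n = 3.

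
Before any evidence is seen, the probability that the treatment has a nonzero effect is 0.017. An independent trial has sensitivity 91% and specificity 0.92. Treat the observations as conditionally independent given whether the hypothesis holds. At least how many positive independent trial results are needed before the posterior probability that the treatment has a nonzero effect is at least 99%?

Prior odds: 0.017 ÷ 0.983 = 17/983.
False-positive rate = 1 − 0.92 = 0.08; likelihood ratio of a positive = 0.91/0.08 = 11.375.
Target posterior odds = 0.99/0.01 = 99.
Require 11.375ⁿ ≥ 99 ÷ (17/983) = 97317/17.
11.375³ = 753571/512 falls short of 97317/17 but 11.375⁴ = 68574961/4096 reaches it, so n = 4.

4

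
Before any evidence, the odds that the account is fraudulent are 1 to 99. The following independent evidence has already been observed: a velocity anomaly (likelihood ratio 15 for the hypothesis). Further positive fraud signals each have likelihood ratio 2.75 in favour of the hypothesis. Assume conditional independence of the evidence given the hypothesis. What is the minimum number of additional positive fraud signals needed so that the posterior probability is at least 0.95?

Prior odds = 1/99.
Bayes factor of the evidence already in hand = 15.
Odds after that evidence = (1/99) × 15 = 5/33.
Target odds = 0.95/0.05 = 19.
Need 2.75ⁿ ≥ 19 ÷ (5/33) = 125.4.
2.75⁴ = 57.19140625 falls short of 125.4 but 2.75⁵ = 161051/1024 reaches it, so n = 5.

5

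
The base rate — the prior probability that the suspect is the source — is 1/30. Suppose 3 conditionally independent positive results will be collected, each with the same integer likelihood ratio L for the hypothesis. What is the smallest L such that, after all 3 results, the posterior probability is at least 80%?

5

Prior odds = (1/30)/(29/30) = 1/29.
Target odds = 0.8/0.2 = 4.
Need L³ ≥ 4 ÷ (1/29) = 116.
4³ = 64 < 116 ≤ 125 = 5³, so L = 5.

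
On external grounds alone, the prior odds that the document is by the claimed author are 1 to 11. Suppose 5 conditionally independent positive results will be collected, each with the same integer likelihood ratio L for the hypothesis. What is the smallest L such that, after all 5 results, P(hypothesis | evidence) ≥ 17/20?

3

Prior odds = 1/11.
Target odds = 0.85/0.15 = 17/3.
Need L⁵ ≥ 17/3 ÷ (1/11) = 187/3.
2⁵ = 32 < 187/3 ≤ 243 = 3⁵, so L = 3.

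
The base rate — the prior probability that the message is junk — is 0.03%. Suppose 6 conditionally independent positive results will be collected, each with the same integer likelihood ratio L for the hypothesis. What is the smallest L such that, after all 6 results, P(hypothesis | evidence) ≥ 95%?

Prior odds = 0.0003/0.9997 = 3/9997.
Target odds = 0.95/0.05 = 19.
Need L⁶ ≥ 19 ÷ (3/9997) = 189943/3.
6⁶ = 46656 < 189943/3 ≤ 117649 = 7⁶, so L = 7.

7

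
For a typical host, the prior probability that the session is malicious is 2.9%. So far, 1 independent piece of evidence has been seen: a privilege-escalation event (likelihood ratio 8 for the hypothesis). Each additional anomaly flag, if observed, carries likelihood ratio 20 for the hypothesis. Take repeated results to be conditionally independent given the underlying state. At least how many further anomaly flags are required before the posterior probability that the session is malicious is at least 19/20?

2

Prior odds = 0.029/0.971 = 29/971.
Bayes factor of the evidence already in hand = 8.
Odds after that evidence = (29/971) × 8 = 232/971.
Target odds = 0.95/0.05 = 19.
Need 20ⁿ ≥ 19 ÷ (232/971) = 18449/232.
20¹ = 20 falls short of 18449/232 but 20² = 400 reaches it, so n = 2.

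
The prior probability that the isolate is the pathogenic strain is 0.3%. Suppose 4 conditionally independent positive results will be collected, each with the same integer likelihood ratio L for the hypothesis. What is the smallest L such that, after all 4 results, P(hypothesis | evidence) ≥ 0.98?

Prior odds = 0.003/0.997 = 3/997.
Target odds = 0.98/0.02 = 49.
Need L⁴ ≥ 49 ÷ (3/997) = 48853/3.
11⁴ = 14641 < 48853/3 ≤ 20736 = 12⁴, so L = 12.

12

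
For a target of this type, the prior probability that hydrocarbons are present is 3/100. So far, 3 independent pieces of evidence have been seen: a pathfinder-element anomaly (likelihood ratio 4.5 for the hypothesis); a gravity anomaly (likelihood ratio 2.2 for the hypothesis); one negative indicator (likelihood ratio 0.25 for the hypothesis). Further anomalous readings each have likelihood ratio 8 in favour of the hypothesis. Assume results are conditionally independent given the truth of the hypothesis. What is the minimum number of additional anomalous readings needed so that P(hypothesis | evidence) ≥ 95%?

3

Prior odds = 0.03/0.97 = 3/97.
Combined Bayes factor of the evidence already in hand = 4.5 × 2.2 × 0.25 = 2.475.
Odds after that evidence = (3/97) × 2.475 = 297/3880.
Target odds = 0.95/0.05 = 19.
Need 8ⁿ ≥ 19 ÷ (297/3880) = 73720/297.
8² = 64 falls short of 73720/297 but 8³ = 512 reaches it, so n = 3.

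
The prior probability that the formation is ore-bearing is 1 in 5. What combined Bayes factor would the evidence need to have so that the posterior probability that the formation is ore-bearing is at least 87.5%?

Prior odds = 0.2/0.8 = 0.25.
Target odds = 0.875/0.125 = 7.
Required Bayes factor = 7 ÷ 0.25 = 28.

28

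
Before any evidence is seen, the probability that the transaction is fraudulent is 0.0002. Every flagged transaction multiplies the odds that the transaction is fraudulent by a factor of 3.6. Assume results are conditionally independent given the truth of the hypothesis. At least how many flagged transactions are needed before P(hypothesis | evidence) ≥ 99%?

Prior odds: 0.0002 ÷ 0.9998 = 1/4999.
Likelihood ratio per flagged transaction = 3.6.
Target posterior odds = 0.99/0.01 = 99.
Require 3.6ⁿ ≥ 99 ÷ (1/4999) = 494901.
3.6¹⁰ ≈365616 falls short of 494901 but 3.6¹¹ ≈1.31622e+06 reaches it, so n = 11.

11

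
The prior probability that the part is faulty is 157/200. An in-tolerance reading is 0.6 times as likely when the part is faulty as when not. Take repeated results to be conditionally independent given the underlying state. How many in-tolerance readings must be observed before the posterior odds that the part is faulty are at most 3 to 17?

Prior odds: 0.785 ÷ 0.215 = 157/43.
Likelihood ratio per in-tolerance reading = 0.6.
Target odds = 3/17.
Require 0.6ⁿ ≤ 3/17 ÷ (157/43) = 129/2669.
0.6⁵ = 0.07776 is still above 129/2669 but 0.6⁶ = 729/15625 is at or below it, so n = 6.

6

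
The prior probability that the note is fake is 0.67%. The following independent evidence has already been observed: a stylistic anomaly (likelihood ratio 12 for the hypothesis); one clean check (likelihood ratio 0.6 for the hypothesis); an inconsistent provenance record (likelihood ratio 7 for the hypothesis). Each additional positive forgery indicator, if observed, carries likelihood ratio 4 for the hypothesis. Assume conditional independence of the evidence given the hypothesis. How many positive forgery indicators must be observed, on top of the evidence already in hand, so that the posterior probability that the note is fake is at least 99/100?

5

Prior odds = 0.0067/0.9933 = 67/9933.
Combined Bayes factor of the evidence already in hand = 12 × 0.6 × 7 = 50.4.
Odds after that evidence = (67/9933) × 50.4 = 804/2365.
Target odds = 0.99/0.01 = 99.
Need 4ⁿ ≥ 99 ÷ (804/2365) = 78045/268.
4⁴ = 256 falls short of 78045/268 but 4⁵ = 1024 reaches it, so n = 5.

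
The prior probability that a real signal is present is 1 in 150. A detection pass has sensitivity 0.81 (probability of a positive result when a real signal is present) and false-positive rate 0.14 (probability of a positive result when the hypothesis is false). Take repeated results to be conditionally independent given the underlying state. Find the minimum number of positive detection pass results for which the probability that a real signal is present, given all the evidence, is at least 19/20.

Prior odds: (1/150) ÷ (149/150) = 1/149.
Likelihood ratio of a positive result = 0.81/0.14 = 81/14.
Target posterior odds = 0.95/0.05 = 19.
Require (81/14)ⁿ ≥ 19 ÷ (1/149) = 2831.
(81/14)⁴ = 43046721/38416 falls short of 2831 but (81/14)⁵ ≈6483.13 reaches it, so n = 5.

5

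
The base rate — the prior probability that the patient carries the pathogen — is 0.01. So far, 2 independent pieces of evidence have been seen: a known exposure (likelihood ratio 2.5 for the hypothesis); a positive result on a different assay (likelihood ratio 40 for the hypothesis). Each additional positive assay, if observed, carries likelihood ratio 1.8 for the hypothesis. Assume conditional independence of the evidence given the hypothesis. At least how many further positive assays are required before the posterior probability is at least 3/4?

Prior odds = 0.01/0.99 = 1/99.
Combined Bayes factor of the evidence already in hand = 2.5 × 40 = 100.
Odds after that evidence = (1/99) × 100 = 100/99.
Target odds = 0.75/0.25 = 3.
Need 1.8ⁿ ≥ 3 ÷ (100/99) = 2.97.
1.8¹ = 1.8 falls short of 2.97 but 1.8² = 3.24 reaches it, so n = 2.

2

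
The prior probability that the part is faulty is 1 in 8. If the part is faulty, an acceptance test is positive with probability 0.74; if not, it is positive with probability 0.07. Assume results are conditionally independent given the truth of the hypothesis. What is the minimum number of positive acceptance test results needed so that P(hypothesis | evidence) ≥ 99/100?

3

Prior odds = 0.125/0.875 = 1/7.
Likelihood ratio of a positive = 0.74/0.07 = 74/7.
Target odds: 0.99 ÷ 0.01 = 99.
Need (1/7) × (74/7)ⁿ ≥ 99, i.e. (74/7)ⁿ ≥ 693.
(74/7)² = 5476/49 falls short of 693 but (74/7)³ = 405224/343 reaches it, so n = 3.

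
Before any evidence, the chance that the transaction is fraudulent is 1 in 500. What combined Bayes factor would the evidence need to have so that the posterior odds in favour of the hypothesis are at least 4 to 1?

Prior odds = 0.002/0.998 = 1/499.
Target odds = 4.
Required Bayes factor = 4 ÷ (1/499) = 1996.

1996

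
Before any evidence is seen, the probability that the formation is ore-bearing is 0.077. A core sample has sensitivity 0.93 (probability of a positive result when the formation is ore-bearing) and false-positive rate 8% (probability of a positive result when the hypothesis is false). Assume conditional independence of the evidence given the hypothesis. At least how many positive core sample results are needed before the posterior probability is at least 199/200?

4

Prior odds = 0.077/0.923 = 77/923.
Likelihood ratio of a positive result = 0.93/0.08 = 11.625.
Target posterior odds = 0.995/0.005 = 199.
Need (77/923) × 11.625ⁿ ≥ 199, i.e. 11.625ⁿ ≥ 183677/77.
11.625³ = 804357/512 falls short of 183677/77 but 11.625⁴ = 74805201/4096 reaches it, so n = 4.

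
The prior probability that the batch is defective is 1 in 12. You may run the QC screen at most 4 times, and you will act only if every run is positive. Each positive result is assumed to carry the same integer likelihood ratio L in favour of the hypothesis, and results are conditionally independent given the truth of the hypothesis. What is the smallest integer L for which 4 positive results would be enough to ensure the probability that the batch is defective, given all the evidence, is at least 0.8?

3

Prior odds = (1/12)/(11/12) = 1/11.
Target odds = 0.8/0.2 = 4.
Need L⁴ ≥ 4 ÷ (1/11) = 44.
2⁴ = 16 < 44 ≤ 81 = 3⁴, so L = 3.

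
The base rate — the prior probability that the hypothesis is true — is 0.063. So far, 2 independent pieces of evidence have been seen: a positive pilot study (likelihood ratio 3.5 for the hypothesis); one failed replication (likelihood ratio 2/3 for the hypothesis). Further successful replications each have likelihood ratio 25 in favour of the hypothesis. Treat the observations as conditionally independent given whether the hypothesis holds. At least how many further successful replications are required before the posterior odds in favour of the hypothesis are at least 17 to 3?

2

Prior odds = 0.063/0.937 = 63/937.
Combined Bayes factor of the evidence already in hand = 3.5 × (2/3) = 7/3.
Odds after that evidence = (63/937) × 7/3 = 147/937.
Target odds = 17/3.
Need 25ⁿ ≥ 17/3 ÷ (147/937) = 15929/441.
25¹ = 25 falls short of 15929/441 but 25² = 625 reaches it, so n = 2.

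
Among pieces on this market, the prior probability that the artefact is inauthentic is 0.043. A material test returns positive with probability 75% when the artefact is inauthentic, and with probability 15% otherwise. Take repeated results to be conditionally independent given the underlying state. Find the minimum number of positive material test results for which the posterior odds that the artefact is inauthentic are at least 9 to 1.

Prior odds = 0.043/0.957 = 43/957.
Likelihood ratio of a positive result = 0.75/0.15 = 5.
Target odds = 9.
Require 5ⁿ ≥ 9 ÷ (43/957) = 8613/43.
5³ = 125 falls short of 8613/43 but 5⁴ = 625 reaches it, so n = 4.

4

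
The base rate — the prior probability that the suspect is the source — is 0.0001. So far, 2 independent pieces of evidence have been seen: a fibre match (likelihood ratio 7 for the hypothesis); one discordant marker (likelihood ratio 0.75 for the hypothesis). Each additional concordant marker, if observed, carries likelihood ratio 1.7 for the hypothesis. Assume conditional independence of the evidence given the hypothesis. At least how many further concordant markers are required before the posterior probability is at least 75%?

Prior odds = 0.0001/0.9999 = 1/9999.
Combined Bayes factor of the evidence already in hand = 7 × 0.75 = 5.25.
Odds after that evidence = (1/9999) × 5.25 = 7/13332.
Target odds = 0.75/0.25 = 3.
Need 1.7ⁿ ≥ 3 ÷ (7/13332) = 39996/7.
1.7¹⁶ ≈4866.12 falls short of 39996/7 but 1.7¹⁷ ≈8272.4 reaches it, so n = 17.

17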